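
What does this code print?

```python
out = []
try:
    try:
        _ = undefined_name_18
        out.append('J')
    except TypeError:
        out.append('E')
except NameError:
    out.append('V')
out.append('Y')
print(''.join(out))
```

Execution trace: 'V' (outer except NameError) → 'Y' (after the try/except). Output: VY

Answer: VY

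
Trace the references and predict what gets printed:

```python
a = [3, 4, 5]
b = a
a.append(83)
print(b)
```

Key concept: basic list aliasing.
Step by step:
`a = [3, 4, 5]` → a = [3, 4, 5]
`b = a` → b = [3, 4, 5] (same object as a)
`a.append(83)` → a = [3, 4, 5, 83] (same object as b); b = [3, 4, 5, 83] (same object as a)
`print(b)` → prints [3, 4, 5, 83]

Answer: [3, 4, 5, 83]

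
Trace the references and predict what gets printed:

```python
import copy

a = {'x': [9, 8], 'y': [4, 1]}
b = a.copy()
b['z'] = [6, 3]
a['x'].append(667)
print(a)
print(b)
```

Key concept: shallow copy of dict with mutable values.
Step by step:
`a = {'x': [9, 8], 'y': [4, 1]}` → a = {'x': [9, 8], 'y': [4, 1]}
`b = a.copy()` → b = {'x': [9, 8], 'y': [4, 1]}
`b['z'] = [6, 3]` → b = {'x': [9, 8], 'y': [4, 1], 'z': [6, 3]}
`a['x'].append(667)` → a = {'x': [9, 8, 667], 'y': [4, 1]}; b = {'x': [9, 8, 667], 'y': [4, 1], 'z': [6, 3]}
`print(a)` → prints {'x': [9, 8, 667], 'y': [4, 1]}
`print(b)` → prints {'x': [9, 8, 667], 'y': [4, 1], 'z': [6, 3]}

Answer:
{'x': [9, 8, 667], 'y': [4, 1]}
{'x': [9, 8, 667], 'y': [4, 1], 'z': [6, 3]}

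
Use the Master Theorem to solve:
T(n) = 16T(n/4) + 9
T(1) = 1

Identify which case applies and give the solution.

a=16, b=4, f(n)=9. log_4(16) = 2. Since c=0 < 2, Case 1 applies: T(n) = Θ(n^log_b(a)) = O(n^2).

Answer: O(n^2) - Case 1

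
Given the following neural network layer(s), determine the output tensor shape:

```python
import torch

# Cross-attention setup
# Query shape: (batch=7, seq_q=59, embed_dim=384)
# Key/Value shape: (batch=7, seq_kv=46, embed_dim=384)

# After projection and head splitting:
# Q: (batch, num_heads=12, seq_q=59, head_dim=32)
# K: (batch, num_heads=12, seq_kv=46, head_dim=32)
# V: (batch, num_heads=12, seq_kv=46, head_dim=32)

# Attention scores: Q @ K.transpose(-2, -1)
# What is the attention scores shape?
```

Input: (7, 59, 384) -> Output: (7, 12, 59, 46)

Answer: (7, 12, 59, 46)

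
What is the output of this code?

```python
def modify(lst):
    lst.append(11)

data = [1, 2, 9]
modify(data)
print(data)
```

Key concept: function modifies passed list.
Step by step:
`data = [1, 2, 9]` → data = [1, 2, 9]
`modify(data)` → data = [1, 2, 9, 11]
`print(data)` → prints [1, 2, 9, 11]

Answer: [1, 2, 9, 11]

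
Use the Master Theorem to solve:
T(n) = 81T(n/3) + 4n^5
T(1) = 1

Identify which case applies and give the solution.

a=81, b=3, f(n)=4n^5. log_3(81) = 4. Since c=5 > 4 and the regularity condition holds (81(n/3)^5 = (81/3^5)n^5 with 81/3^5 < 1), Case 3 applies: T(n) = Θ(f(n)) = O(n^5).

Answer: O(n^5) - Case 3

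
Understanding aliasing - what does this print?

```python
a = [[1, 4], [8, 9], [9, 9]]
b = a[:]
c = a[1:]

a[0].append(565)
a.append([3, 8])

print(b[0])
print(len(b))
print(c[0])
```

Key concept: slice with nested mutation.
Step by step:
`a = [[1, 4], [8, 9], [9, 9]]` → a = [[1, 4], [8, 9], [9, 9]]
`b = a[:]` → b = [[1, 4], [8, 9], [9, 9]]
`c = a[1:]` → c = [[8, 9], [9, 9]]
`a[0].append(565)` → a = [[1, 4, 565], [8, 9], [9, 9]]; b = [[1, 4, 565], [8, 9], [9, 9]]
`a.append([3, 8])` → a = [[1, 4, 565], [8, 9], [9, 9], [3, 8]]
`print(b[0])` → prints [1, 4, 565]
`print(len(b))` → prints 3
`print(c[0])` → prints [8, 9]

Answer:
[1, 4, 565]
3
[8, 9]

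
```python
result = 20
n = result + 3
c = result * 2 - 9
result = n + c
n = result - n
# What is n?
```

Trace:
`result = 20` → result = 20
`n = result + 3` → n = 23
`c = result * 2 - 9` → c = 31
`result = n + c` → result = 54
`n = result - n` → n = 31
So n = 31

Answer: 31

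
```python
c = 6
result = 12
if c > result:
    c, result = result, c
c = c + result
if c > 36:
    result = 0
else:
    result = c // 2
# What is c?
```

Trace:
`c = 6` → c = 6
`result = 12` → result = 12
`if c > result: ...` → c > result is False → no variable changes
`c = c + result` → c = 18
`if c > 36: ...` → c > 36 is False, take else branch → result = 9
So c = 18

Answer: 18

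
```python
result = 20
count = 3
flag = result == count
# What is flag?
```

Trace:
`result = 20` → result = 20
`count = 3` → count = 3
`flag = result == count` → flag = False
So flag = False

Answer: False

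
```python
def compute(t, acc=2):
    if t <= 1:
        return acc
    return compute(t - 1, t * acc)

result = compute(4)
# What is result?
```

Accumulator trace (n, acc): (4, 2) -> (3, 8) -> (2, 24) -> (1, 48) -> return 48

Answer: 48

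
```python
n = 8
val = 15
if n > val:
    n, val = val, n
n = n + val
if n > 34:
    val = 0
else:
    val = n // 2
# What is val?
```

Trace:
`n = 8` → n = 8
`val = 15` → val = 15
`if n > val: ...` → n > val is False → no variable changes
`n = n + val` → n = 23
`if n > 34: ...` → n > 34 is False, take else branch → val = 11
So val = 11

Answer: 11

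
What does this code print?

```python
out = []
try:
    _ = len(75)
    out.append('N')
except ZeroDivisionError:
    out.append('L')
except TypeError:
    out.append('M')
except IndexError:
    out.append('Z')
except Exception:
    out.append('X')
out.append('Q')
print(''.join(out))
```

Execution trace: 'M' (except TypeError) → 'Q' (after the try/except). Output: MQ

Answer: MQ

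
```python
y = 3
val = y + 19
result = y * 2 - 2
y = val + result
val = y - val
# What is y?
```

Trace:
`y = 3` → y = 3
`val = y + 19` → val = 22
`result = y * 2 - 2` → result = 4
`y = val + result` → y = 26
`val = y - val` → val = 4
So y = 26

Answer: 26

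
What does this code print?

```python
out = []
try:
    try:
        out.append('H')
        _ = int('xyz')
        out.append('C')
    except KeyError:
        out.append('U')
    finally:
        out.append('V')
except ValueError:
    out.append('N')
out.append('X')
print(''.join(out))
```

Execution trace: 'H' (try body) → 'V' (finally) → 'N' (outer except ValueError) → 'X' (after the try/except). Output: HVNX

Answer: HVNX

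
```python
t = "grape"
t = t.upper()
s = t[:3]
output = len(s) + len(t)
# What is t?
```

Trace:
`t = "grape"` → t = 'grape'
`t = t.upper()` → t = 'GRAPE'
`s = t[:3]` → s = 'GRA'
`output = len(s) + len(t)` → output = 8
So t = 'GRAPE'

Answer: 'GRAPE'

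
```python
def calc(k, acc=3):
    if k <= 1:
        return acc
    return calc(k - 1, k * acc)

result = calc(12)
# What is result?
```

Accumulator trace (n, acc): (12, 3) -> (11, 36) -> (10, 396) -> (9, 3960) -> (8, 35640) -> (7, 285120) -> (6, 1995840) -> (5, 11975040) -> (4, 59875200) -> (3, 239500800) -> (2, 718502400) -> (1, 1437004800) -> return 1437004800

Answer: 1437004800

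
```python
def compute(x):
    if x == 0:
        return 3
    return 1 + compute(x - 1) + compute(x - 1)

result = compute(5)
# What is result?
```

compute(x) = 1 + 2·compute(x-1), compute(0)=3. Closed form: (3+1)·2^5 - 1 = 127.

Answer: 127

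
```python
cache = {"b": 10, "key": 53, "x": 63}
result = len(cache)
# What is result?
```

Trace:
`cache = {"b": 10, "key": 53, "x": 63}` → cache = {'b': 10, 'key': 53, 'x': 63}
`result = len(cache)` → result = 3
So result = 3

Answer: 3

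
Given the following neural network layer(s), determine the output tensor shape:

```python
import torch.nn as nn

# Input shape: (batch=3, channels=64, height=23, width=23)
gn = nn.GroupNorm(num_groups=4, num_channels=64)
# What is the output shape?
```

Input: (3, 64, 23, 23) -> Output: (3, 64, 23, 23)

Answer: (3, 64, 23, 23)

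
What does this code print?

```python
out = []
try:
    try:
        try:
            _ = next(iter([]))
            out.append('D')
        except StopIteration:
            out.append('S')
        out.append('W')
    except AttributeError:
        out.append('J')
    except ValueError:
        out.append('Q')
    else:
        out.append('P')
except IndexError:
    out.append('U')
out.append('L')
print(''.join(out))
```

Execution trace: 'S' (inner except StopIteration) → 'W' (try body, no exception) → 'P' (else) → 'L' (after the try/except). Output: SWPL

Answer: SWPL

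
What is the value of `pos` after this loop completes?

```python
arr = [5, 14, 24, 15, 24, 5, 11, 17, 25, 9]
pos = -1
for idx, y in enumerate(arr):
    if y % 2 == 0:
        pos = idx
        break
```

First even number index in [5, 14, 24, 15, 24, 5, 11, 17, 25, 9]
`pos` takes the values: -1 → 1

Answer: 1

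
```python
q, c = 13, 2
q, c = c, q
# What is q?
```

Trace:
`q, c = 13, 2` → q = 13; c = 2
`q, c = c, q` → q = 2; c = 13
So q = 2

Answer: 2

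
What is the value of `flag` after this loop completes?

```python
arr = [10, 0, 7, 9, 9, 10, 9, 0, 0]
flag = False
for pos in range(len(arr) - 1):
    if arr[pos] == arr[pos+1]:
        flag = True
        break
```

Check consecutive duplicates in [10, 0, 7, 9, 9, 10, 9, 0, 0]
`flag` takes the values: False → True

Answer: True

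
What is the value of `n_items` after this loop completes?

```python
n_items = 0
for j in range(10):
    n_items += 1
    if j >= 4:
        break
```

Loop breaks when j reaches 4, n_items is 5
`n_items` takes the values: 0 → 1 → 2 → 3 → 4 → 5

Answer: 5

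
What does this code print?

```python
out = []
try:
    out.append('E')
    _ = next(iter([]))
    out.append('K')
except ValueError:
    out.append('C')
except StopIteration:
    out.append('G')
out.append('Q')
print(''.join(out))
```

Execution trace: 'E' (try body) → 'G' (except StopIteration) → 'Q' (after the try/except). Output: EGQ

Answer: EGQ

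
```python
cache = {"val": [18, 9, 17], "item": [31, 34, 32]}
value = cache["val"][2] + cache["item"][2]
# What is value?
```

Trace:
`cache = {"val": [18, 9, 17], "item": [31, 34, 32]}` → cache = {'val': [18, 9, 17], 'item': [31, 34, 32]}
`value = cache["val"][2] + cache["item"][2]` → value = 49
So value = 49

Answer: 49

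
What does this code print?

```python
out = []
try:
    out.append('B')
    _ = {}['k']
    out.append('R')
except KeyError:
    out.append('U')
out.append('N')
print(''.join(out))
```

Execution trace: 'B' (try body) → 'U' (except KeyError) → 'N' (after the try/except). Output: BUN

Answer: BUN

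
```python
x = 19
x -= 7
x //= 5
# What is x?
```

Trace:
`x = 19` → x = 19
`x -= 7` → x = 12
`x //= 5` → x = 2
So x = 2

Answer: 2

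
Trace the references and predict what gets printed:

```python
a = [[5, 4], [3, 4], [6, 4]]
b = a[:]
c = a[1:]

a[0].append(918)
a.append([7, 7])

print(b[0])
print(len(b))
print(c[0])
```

Key concept: slice with nested mutation.
Step by step:
`a = [[5, 4], [3, 4], [6, 4]]` → a = [[5, 4], [3, 4], [6, 4]]
`b = a[:]` → b = [[5, 4], [3, 4], [6, 4]]
`c = a[1:]` → c = [[3, 4], [6, 4]]
`a[0].append(918)` → a = [[5, 4, 918], [3, 4], [6, 4]]; b = [[5, 4, 918], [3, 4], [6, 4]]
`a.append([7, 7])` → a = [[5, 4, 918], [3, 4], [6, 4], [7, 7]]
`print(b[0])` → prints [5, 4, 918]
`print(len(b))` → prints 3
`print(c[0])` → prints [3, 4]

Answer:
[5, 4, 918]
3
[3, 4]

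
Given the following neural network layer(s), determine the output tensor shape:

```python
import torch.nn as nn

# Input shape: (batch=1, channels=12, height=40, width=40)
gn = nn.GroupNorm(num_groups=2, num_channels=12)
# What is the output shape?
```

Input: (1, 12, 40, 40) -> Output: (1, 12, 40, 40)

Answer: (1, 12, 40, 40)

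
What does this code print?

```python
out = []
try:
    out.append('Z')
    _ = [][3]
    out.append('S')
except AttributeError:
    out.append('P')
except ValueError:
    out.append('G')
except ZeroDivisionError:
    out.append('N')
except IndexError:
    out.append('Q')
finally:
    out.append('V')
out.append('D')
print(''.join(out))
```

Execution trace: 'Z' (try body) → 'Q' (except IndexError) → 'V' (finally) → 'D' (after the try/except). Output: ZQVD

Answer: ZQVD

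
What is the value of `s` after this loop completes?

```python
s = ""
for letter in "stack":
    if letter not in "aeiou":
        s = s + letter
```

Remove vowels from 'stack'
`s` takes the values: "" → "s" → "st" → "stc" → "stck"

Answer: "stck"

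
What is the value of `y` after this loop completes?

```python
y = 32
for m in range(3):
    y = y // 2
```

Halve 3 times: 32 // 2^3 = 4
`y` takes the values: 32 → 16 → 8 → 4

Answer: 4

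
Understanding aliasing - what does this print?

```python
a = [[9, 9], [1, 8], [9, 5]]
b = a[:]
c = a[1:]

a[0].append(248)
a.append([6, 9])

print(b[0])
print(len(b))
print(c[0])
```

Key concept: slice with nested mutation.
Step by step:
`a = [[9, 9], [1, 8], [9, 5]]` → a = [[9, 9], [1, 8], [9, 5]]
`b = a[:]` → b = [[9, 9], [1, 8], [9, 5]]
`c = a[1:]` → c = [[1, 8], [9, 5]]
`a[0].append(248)` → a = [[9, 9, 248], [1, 8], [9, 5]]; b = [[9, 9, 248], [1, 8], [9, 5]]
`a.append([6, 9])` → a = [[9, 9, 248], [1, 8], [9, 5], [6, 9]]
`print(b[0])` → prints [9, 9, 248]
`print(len(b))` → prints 3
`print(c[0])` → prints [1, 8]

Answer:
[9, 9, 248]
3
[1, 8]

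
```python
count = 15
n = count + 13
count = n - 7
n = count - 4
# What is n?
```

Trace:
`count = 15` → count = 15
`n = count + 13` → n = 28
`count = n - 7` → count = 21
`n = count - 4` → n = 17
So n = 17

Answer: 17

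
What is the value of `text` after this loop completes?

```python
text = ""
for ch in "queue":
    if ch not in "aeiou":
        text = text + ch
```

Remove vowels from 'queue'
`text` takes the values: "" → "q"

Answer: "q"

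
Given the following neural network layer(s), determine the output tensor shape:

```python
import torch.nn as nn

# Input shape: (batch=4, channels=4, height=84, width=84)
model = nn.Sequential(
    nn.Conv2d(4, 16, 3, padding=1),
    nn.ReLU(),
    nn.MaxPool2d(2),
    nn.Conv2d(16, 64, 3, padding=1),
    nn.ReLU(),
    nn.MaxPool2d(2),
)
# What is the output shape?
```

Input: (4, 4, 84, 84) -> after first Conv2d: (4, 16, 84, 84) -> after first MaxPool2d: (4, 16, 42, 42) -> after second Conv2d: (4, 64, 42, 42) -> Output: (4, 64, 21, 21)

Answer: (4, 64, 21, 21)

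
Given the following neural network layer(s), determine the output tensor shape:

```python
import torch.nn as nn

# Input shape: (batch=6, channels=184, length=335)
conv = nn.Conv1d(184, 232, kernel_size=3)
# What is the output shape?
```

Input: (6, 184, 335) -> Output: (6, 232, 333)

Answer: (6, 232, 333)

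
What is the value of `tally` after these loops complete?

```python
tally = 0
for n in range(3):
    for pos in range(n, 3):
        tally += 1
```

Upper triangle: 3 + 2 + ... + 1
`tally` takes the values: 0 → 1 → 2 → 3 → 4 → 5 → 6

Answer: 6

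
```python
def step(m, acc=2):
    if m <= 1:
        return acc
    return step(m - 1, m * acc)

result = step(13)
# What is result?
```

Accumulator trace (n, acc): (13, 2) -> (12, 26) -> (11, 312) -> (10, 3432) -> (9, 34320) -> (8, 308880) -> (7, 2471040) -> (6, 17297280) -> (5, 103783680) -> (4, 518918400) -> (3, 2075673600) -> (2, 6227020800) -> (1, 12454041600) -> return 12454041600

Answer: 12454041600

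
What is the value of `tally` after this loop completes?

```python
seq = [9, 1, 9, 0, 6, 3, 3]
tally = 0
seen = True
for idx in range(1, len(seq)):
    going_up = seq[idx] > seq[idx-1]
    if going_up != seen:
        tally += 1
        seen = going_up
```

Count direction changes in [9, 1, 9, 0, 6, 3, 3]
`tally` takes the values: 0 → 1 → 2 → 3 → 4 → 5

Answer: 5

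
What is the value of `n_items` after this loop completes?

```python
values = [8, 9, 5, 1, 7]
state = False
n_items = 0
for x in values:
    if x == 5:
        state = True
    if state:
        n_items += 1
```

Count elements after first 5 in [8, 9, 5, 1, 7]
`n_items` takes the values: 0 → 1 → 2 → 3

Answer: 3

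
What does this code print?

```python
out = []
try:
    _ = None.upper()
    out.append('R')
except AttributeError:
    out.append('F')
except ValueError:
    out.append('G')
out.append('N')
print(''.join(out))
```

Execution trace: 'F' (except AttributeError) → 'N' (after the try/except). Output: FN

Answer: FN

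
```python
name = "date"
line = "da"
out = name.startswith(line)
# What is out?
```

Trace:
`name = "date"` → name = 'date'
`line = "da"` → line = 'da'
`out = name.startswith(line)` → out = True
So out = True

Answer: True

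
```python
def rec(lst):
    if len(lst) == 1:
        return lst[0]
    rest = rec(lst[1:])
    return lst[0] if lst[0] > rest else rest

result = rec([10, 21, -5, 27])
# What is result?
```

Recursive max over [10, 21, -5, 27] = 27

Answer: 27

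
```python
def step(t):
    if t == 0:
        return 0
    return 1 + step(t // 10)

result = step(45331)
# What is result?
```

Count of digits of 45331: 5

Answer: 5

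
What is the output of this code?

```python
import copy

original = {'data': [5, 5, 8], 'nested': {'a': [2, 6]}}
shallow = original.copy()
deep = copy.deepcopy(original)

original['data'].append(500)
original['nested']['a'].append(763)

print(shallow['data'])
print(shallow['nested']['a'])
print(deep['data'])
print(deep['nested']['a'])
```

Key concept: comparing shallow vs deep copy.
Step by step:
`original = {'data': [5, 5, 8], 'nested': {'a': [2, 6]}}` → original = {'data': [5, 5, 8], 'nested': {'a': [2, 6]}}
`shallow = original.copy()` → shallow = {'data': [5, 5, 8], 'nested': {'a': [2, 6]}}
`deep = copy.deepcopy(original)` → deep = {'data': [5, 5, 8], 'nested': {'a': [2, 6]}}
`original['data'].append(500)` → original = {'data': [5, 5, 8, 500], 'nested': {'a': [2, 6]}}; shallow = {'data': [5, 5, 8, 500], 'nested': {'a': [2, 6]}}
`original['nested']['a'].append(763)` → original = {'data': [5, 5, 8, 500], 'nested': {'a': [2, 6, 763]}}; shallow = {'data': [5, 5, 8, 500], 'nested': {'a': [2, 6, 763]}}
`print(shallow['data'])` → prints [5, 5, 8, 500]
`print(shallow['nested']['a'])` → prints [2, 6, 763]
`print(deep['data'])` → prints [5, 5, 8]
`print(deep['nested']['a'])` → prints [2, 6]

Answer:
[5, 5, 8, 500]
[2, 6, 763]
[5, 5, 8]
[2, 6]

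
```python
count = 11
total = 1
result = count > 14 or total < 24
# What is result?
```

Trace:
`count = 11` → count = 11
`total = 1` → total = 1
`result = count > 14 or total < 24` → result = True
So result = True

Answer: True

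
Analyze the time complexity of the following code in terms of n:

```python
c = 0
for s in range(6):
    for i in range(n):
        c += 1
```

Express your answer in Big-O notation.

Each loop level contributes: 1 × n. Multiplying the contributions gives O(n).

Answer: O(n)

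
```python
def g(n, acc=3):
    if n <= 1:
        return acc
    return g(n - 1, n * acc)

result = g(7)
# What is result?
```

Accumulator trace (n, acc): (7, 3) -> (6, 21) -> (5, 126) -> (4, 630) -> (3, 2520) -> (2, 7560) -> (1, 15120) -> return 15120

Answer: 15120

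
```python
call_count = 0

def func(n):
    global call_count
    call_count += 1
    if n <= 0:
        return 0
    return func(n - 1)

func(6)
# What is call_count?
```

Linear recursion stepping by 1: 7 calls from n=6 down to ≤0.

Answer: 7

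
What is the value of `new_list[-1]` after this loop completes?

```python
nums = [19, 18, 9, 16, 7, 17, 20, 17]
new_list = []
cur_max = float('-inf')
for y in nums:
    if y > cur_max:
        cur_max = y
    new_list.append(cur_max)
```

Running max ends at 20
`new_list` takes the values: [] → [19] → [19, 19] → [19, 19, 19] → [19, 19, 19, 19] → [19, 19, 19, 19, 19] → [19, 19, 19, 19, 19, 19] → [19, 19, 19, 19, 19, 19, 20] → [19, 19, 19, 19, 19, 19, 20, 20]
So `new_list[-1]` = 20

Answer: 20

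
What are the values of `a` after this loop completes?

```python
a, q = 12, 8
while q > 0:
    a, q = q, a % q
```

GCD of 12 and 8
`a` takes the values: 12 → 8 → 4

Answer: 4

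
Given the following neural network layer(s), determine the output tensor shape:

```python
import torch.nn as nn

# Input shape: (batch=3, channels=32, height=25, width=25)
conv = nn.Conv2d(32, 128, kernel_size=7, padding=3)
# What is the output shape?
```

Input: (3, 32, 25, 25) -> Output: (3, 128, 25, 25)

Answer: (3, 128, 25, 25)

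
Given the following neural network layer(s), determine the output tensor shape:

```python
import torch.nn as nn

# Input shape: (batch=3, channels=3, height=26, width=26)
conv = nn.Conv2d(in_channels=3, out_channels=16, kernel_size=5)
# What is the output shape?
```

Input: (3, 3, 26, 26) -> Output: (3, 16, 22, 22)

Answer: (3, 16, 22, 22)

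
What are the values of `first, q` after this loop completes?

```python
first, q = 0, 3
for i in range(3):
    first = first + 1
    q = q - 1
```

first goes 0→3, q goes 3→0
`first, q` takes the values: (0, 3) → (1, 3) → (1, 2) → (2, 2) → (2, 1) → (3, 1) → (3, 0)

Answer: 3, 0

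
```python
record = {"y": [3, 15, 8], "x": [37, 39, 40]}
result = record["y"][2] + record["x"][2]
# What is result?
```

Trace:
`record = {"y": [3, 15, 8], "x": [37, 39, 40]}` → record = {'y': [3, 15, 8], 'x': [37, 39, 40]}
`result = record["y"][2] + record["x"][2]` → result = 48
So result = 48

Answer: 48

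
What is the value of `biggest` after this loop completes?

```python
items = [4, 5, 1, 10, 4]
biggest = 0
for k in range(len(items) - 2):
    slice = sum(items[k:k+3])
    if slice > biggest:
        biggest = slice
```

Max sum of 3-element window in [4, 5, 1, 10, 4]
`biggest` takes the values: 0 → 10 → 16

Answer: 16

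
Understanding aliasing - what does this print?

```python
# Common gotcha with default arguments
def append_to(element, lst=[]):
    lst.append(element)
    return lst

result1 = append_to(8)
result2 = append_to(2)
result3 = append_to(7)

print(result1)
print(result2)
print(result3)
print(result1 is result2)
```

Key concept: mutable default argument gotcha.
Step by step:
`result1 = append_to(8)` → result1 = [8]
`result2 = append_to(2)` → result1 = [8, 2] (same object as result2); result2 = [8, 2] (same object as result1)
`result3 = append_to(7)` → result1 = [8, 2, 7] (same object as result2, result3); result2 = [8, 2, 7] (same object as result1, result3); result3 = [8, 2, 7] (same object as result1, result2)
`print(result1)` → prints [8, 2, 7]
`print(result2)` → prints [8, 2, 7]
`print(result3)` → prints [8, 2, 7]
`print(result1 is result2)` → prints True

Answer:
[8, 2, 7]
[8, 2, 7]
[8, 2, 7]
True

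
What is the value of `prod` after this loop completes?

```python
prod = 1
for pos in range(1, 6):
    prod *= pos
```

5! = 120
`prod` takes the values: 1 → 2 → 6 → 24 → 120

Answer: 120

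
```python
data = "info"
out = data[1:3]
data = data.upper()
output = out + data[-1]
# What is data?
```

Trace:
`data = "info"` → data = 'info'
`out = data[1:3]` → out = 'nf'
`data = data.upper()` → data = 'INFO'
`output = out + data[-1]` → output = 'nfO'
So data = 'INFO'

Answer: 'INFO'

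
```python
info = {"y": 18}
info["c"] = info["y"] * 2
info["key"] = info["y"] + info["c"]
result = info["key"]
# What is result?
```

Trace:
`info = {"y": 18}` → info = {'y': 18}
`info["c"] = info["y"] * 2` → info = {'y': 18, 'c': 36}
`info["key"] = info["y"] + info["c"]` → info = {'y': 18, 'c': 36, 'key': 54}
`result = info["key"]` → result = 54
So result = 54

Answer: 54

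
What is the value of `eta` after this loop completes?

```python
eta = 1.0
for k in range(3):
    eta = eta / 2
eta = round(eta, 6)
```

Halving LR 3 times: 1 / 2^3
`eta` takes the values: 1.0 → 0.5 → 0.25 → 0.125

Answer: 0.125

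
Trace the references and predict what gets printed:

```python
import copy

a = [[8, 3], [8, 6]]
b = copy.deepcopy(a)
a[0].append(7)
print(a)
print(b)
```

Key concept: deep copy is fully independent.
Step by step:
`a = [[8, 3], [8, 6]]` → a = [[8, 3], [8, 6]]
`b = copy.deepcopy(a)` → b = [[8, 3], [8, 6]]
`a[0].append(7)` → a = [[8, 3, 7], [8, 6]]
`print(a)` → prints [[8, 3, 7], [8, 6]]
`print(b)` → prints [[8, 3], [8, 6]]

Answer:
[[8, 3, 7], [8, 6]]
[[8, 3], [8, 6]]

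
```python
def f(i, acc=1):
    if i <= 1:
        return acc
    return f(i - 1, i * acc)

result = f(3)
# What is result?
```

Accumulator trace (n, acc): (3, 1) -> (2, 3) -> (1, 6) -> return 6

Answer: 6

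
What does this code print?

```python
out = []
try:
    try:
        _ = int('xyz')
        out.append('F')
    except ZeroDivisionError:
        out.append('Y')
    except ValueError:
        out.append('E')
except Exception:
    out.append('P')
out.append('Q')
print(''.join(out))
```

Execution trace: 'E' (inner except ValueError) → 'Q' (after the try/except). Output: EQ

Answer: EQ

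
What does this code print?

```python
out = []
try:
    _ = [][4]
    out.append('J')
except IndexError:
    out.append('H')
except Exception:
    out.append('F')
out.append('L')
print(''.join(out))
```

Execution trace: 'H' (except IndexError) → 'L' (after the try/except). Output: HL

Answer: HL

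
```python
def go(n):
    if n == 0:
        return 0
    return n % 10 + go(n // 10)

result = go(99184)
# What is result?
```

Sum of digits of 99184: 4 + 8 + 1 + 9 + 9 = 31

Answer: 31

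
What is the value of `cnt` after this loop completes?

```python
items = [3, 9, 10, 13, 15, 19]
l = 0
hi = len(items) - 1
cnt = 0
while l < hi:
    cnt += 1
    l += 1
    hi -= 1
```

Iterations until pointers meet (list length 6)
`cnt` takes the values: 0 → 1 → 2 → 3

Answer: 3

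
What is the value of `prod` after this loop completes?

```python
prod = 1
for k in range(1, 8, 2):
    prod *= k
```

Product of 1, 3, 5, ... up to 7
`prod` takes the values: 1 → 3 → 15 → 105

Answer: 105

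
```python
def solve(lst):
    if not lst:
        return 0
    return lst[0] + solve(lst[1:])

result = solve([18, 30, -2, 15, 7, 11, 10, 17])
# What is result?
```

18 + 30 + (-2) + 15 + 7 + 11 + 10 + 17 + 0 = 106

Answer: 106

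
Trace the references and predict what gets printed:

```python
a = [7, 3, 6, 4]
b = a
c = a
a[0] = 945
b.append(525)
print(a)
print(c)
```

Key concept: multiple aliases.
Step by step:
`a = [7, 3, 6, 4]` → a = [7, 3, 6, 4]
`b = a` → b = [7, 3, 6, 4] (same object as a)
`c = a` → c = [7, 3, 6, 4] (same object as a, b)
`a[0] = 945` → a = [945, 3, 6, 4] (same object as b, c); b = [945, 3, 6, 4] (same object as a, c); c = [945, 3, 6, 4] (same object as a, b)
`b.append(525)` → a = [945, 3, 6, 4, 525] (same object as b, c); b = [945, 3, 6, 4, 525] (same object as a, c); c = [945, 3, 6, 4, 525] (same object as a, b)
`print(a)` → prints [945, 3, 6, 4, 525]
`print(c)` → prints [945, 3, 6, 4, 525]

Answer:
[945, 3, 6, 4, 525]
[945, 3, 6, 4, 525]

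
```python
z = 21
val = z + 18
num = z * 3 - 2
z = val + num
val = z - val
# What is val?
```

Trace:
`z = 21` → z = 21
`val = z + 18` → val = 39
`num = z * 3 - 2` → num = 61
`z = val + num` → z = 100
`val = z - val` → val = 61
So val = 61

Answer: 61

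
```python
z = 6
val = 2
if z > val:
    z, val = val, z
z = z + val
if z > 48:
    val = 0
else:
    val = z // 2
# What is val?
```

Trace:
`z = 6` → z = 6
`val = 2` → val = 2
`if z > val: ...` → z > val is True → z = 2; val = 6
`z = z + val` → z = 8
`if z > 48: ...` → z > 48 is False, take else branch → val = 4
So val = 4

Answer: 4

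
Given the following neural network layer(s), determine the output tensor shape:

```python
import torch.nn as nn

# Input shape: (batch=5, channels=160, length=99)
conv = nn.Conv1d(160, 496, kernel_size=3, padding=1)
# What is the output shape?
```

Input: (5, 160, 99) -> Output: (5, 496, 99)

Answer: (5, 496, 99)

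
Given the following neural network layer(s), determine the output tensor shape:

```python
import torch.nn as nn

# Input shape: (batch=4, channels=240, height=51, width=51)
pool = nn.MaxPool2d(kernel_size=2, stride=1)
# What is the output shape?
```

Input: (4, 240, 51, 51) -> Output: (4, 240, 50, 50)

Answer: (4, 240, 50, 50)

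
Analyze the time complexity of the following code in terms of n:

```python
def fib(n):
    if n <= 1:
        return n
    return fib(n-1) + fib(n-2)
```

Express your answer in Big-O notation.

This is Recursive Fibonacci (naive). Time complexity: O(2^n).

Answer: O(2^n)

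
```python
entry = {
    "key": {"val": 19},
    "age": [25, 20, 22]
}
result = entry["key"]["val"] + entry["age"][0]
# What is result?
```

Trace:
`entry = { ...` → entry = {'key': {'val': 19}, 'age': [25, 20, 22]}
`result = entry["key"]["val"] + entry["age"][0]` → result = 44
So result = 44

Answer: 44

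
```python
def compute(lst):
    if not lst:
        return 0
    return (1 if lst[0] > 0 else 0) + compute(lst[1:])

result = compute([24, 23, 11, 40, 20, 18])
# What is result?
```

Count of positive elements in [24, 23, 11, 40, 20, 18] = 6

Answer: 6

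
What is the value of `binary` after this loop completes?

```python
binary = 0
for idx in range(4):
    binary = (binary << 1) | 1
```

Build 4 consecutive 1-bits: 0b1111
`binary` takes the values: 0 → 1 → 3 → 7 → 15

Answer: 15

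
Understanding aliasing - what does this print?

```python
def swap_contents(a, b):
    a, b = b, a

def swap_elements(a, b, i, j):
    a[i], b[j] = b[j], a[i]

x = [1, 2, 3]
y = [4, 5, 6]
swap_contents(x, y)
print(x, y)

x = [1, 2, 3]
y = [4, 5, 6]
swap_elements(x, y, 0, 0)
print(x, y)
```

Key concept: parameter rebinding vs mutation.
Step by step:
`x = [1, 2, 3]` → x = [1, 2, 3]
`y = [4, 5, 6]` → y = [4, 5, 6]
`swap_contents(x, y)` → no visible change to tracked variables
`print(x, y)` → prints [1, 2, 3] [4, 5, 6]
`x = [1, 2, 3]` → x = [1, 2, 3]
`y = [4, 5, 6]` → y = [4, 5, 6]
`swap_elements(x, y, 0, 0)` → x = [4, 2, 3]; y = [1, 5, 6]
`print(x, y)` → prints [4, 2, 3] [1, 5, 6]

Answer:
[1, 2, 3] [4, 5, 6]
[4, 2, 3] [1, 5, 6]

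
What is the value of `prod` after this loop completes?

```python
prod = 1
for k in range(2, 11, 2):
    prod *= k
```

Product of even numbers 2 to 10
`prod` takes the values: 1 → 2 → 8 → 48 → 384 → 3840

Answer: 3840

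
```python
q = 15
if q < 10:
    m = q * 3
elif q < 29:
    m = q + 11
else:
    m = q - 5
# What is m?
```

Trace:
`q = 15` → q = 15
`if q < 10: ...` → q < 10 is False, q < 29 is True → m = 26
So m = 26

Answer: 26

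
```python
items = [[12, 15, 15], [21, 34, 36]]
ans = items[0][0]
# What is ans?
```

Trace:
`items = [[12, 15, 15], [21, 34, 36]]` → items = [[12, 15, 15], [21, 34, 36]]
`ans = items[0][0]` → ans = 12
So ans = 12

Answer: 12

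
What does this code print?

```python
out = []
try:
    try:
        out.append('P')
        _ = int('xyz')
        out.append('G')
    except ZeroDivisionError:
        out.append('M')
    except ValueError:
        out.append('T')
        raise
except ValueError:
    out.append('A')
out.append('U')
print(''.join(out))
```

Execution trace: 'P' (try body) → 'T' (except ValueError) → 'A' (outer except ValueError) → 'U' (after the try/except). Output: PTAU

Answer: PTAU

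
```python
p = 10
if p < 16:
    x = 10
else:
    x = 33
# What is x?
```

Trace:
`p = 10` → p = 10
`if p < 16: ...` → p < 16 is True → x = 10
So x = 10

Answer: 10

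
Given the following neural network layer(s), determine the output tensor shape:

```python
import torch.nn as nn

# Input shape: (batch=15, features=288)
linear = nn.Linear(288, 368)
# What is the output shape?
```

Input: (15, 288) -> Output: (15, 368)

Answer: (15, 368)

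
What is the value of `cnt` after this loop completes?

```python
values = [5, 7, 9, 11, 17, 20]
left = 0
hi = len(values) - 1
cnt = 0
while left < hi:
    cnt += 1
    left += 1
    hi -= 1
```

Iterations until pointers meet (list length 6)
`cnt` takes the values: 0 → 1 → 2 → 3

Answer: 3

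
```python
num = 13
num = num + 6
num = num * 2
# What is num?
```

Trace:
`num = 13` → num = 13
`num = num + 6` → num = 19
`num = num * 2` → num = 38
So num = 38

Answer: 38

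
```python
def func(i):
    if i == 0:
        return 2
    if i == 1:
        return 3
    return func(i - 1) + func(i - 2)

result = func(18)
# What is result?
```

Build up from base cases: func(0)=2, func(1)=3, func(2)=5, func(3)=8, func(4)=13, func(5)=21, func(6)=34, ..., func(18)=10946

Answer: 10946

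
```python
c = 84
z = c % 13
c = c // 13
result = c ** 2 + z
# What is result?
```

Trace:
`c = 84` → c = 84
`z = c % 13` → z = 6
`c = c // 13` → c = 6
`result = c ** 2 + z` → result = 42
So result = 42

Answer: 42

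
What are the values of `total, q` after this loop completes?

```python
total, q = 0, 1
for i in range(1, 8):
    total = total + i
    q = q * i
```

Sum and factorial of 1 to 7
`total, q` takes the values: (0, 1) → (1, 1) → (3, 1) → (3, 2) → (6, 2) → (6, 6) → (10, 6) → (10, 24) → (15, 24) → (15, 120) → (21, 120) → (21, 720) → (28, 720) → (28, 5040)

Answer: 28, 5040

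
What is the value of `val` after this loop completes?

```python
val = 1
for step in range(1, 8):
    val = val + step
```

Start at 1, add 1 through 7
`val` takes the values: 1 → 2 → 4 → 7 → 11 → 16 → 22 → 29

Answer: 29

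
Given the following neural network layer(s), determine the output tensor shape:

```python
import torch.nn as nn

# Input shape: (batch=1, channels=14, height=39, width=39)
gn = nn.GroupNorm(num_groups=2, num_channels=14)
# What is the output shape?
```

Input: (1, 14, 39, 39) -> Output: (1, 14, 39, 39)

Answer: (1, 14, 39, 39)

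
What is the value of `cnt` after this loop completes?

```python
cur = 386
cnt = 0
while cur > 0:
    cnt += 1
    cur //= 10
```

Count digits by repeated division by 10
`cnt` takes the values: 0 → 1 → 2 → 3

Answer: 3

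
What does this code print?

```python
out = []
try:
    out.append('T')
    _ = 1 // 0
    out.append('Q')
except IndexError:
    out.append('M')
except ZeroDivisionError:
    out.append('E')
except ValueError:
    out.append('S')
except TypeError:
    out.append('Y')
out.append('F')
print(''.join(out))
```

Execution trace: 'T' (try body) → 'E' (except ZeroDivisionError) → 'F' (after the try/except). Output: TEF

Answer: TEF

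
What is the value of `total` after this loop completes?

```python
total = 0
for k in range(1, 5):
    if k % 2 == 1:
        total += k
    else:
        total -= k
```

Add odd, subtract even
`total` takes the values: 0 → 1 → -1 → 2 → -2

Answer: -2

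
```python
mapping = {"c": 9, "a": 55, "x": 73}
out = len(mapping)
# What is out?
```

Trace:
`mapping = {"c": 9, "a": 55, "x": 73}` → mapping = {'c': 9, 'a': 55, 'x': 73}
`out = len(mapping)` → out = 3
So out = 3

Answer: 3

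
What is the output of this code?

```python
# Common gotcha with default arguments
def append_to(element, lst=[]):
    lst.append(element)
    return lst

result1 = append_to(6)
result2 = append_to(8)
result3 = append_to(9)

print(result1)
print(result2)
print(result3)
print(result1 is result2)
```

Key concept: mutable default argument gotcha.
Step by step:
`result1 = append_to(6)` → result1 = [6]
`result2 = append_to(8)` → result1 = [6, 8] (same object as result2); result2 = [6, 8] (same object as result1)
`result3 = append_to(9)` → result1 = [6, 8, 9] (same object as result2, result3); result2 = [6, 8, 9] (same object as result1, result3); result3 = [6, 8, 9] (same object as result1, result2)
`print(result1)` → prints [6, 8, 9]
`print(result2)` → prints [6, 8, 9]
`print(result3)` → prints [6, 8, 9]
`print(result1 is result2)` → prints True

Answer:
[6, 8, 9]
[6, 8, 9]
[6, 8, 9]
True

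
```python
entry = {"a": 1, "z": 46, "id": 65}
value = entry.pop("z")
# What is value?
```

Trace:
`entry = {"a": 1, "z": 46, "id": 65}` → entry = {'a': 1, 'z': 46, 'id': 65}
`value = entry.pop("z")` → entry = {'a': 1, 'id': 65}; value = 46
So value = 46

Answer: 46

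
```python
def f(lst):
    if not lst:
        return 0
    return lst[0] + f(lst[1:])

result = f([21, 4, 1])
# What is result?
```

21 + 4 + 1 + 0 = 26

Answer: 26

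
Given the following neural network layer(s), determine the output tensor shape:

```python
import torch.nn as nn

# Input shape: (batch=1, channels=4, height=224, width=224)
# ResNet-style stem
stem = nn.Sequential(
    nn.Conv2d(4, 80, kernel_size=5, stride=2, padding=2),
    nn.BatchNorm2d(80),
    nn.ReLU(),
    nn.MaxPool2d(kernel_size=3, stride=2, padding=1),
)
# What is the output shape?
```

Input: (1, 4, 224, 224) -> after Conv2d 5x5 stride=2: (1, 80, 112, 112) -> Output: (1, 80, 56, 56)

Answer: (1, 80, 56, 56)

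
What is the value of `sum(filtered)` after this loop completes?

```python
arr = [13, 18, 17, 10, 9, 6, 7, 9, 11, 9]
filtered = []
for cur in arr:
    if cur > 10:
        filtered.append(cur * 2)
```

Sum of doubled values > 10
`filtered` takes the values: [] → [26] → [26, 36] → [26, 36, 34] → [26, 36, 34, 22]
So `sum(filtered)` = 118

Answer: 118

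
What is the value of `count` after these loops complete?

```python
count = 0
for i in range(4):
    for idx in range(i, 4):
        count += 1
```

Upper triangle: 4 + 3 + ... + 1
`count` takes the values: 0 → 1 → 2 → 3 → 4 → 5 → 6 → 7 → 8 → 9 → 10

Answer: 10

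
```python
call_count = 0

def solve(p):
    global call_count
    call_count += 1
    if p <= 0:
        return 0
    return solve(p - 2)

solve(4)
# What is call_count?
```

Linear recursion stepping by 2: 3 calls from p=4 down to ≤0.

Answer: 3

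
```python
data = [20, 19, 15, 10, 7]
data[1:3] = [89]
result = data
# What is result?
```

Trace:
`data = [20, 19, 15, 10, 7]` → data = [20, 19, 15, 10, 7]
`data[1:3] = [89]` → data = [20, 89, 10, 7]
`result = data` → result = [20, 89, 10, 7]
So result = [20, 89, 10, 7]

Answer: [20, 89, 10, 7]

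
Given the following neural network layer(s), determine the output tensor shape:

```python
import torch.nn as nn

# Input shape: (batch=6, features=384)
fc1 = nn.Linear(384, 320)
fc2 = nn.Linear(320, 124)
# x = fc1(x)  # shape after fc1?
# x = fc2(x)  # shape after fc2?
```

Input: (6, 384) -> after fc1: (6, 320) -> Output: (6, 124)

Answer: (6, 124)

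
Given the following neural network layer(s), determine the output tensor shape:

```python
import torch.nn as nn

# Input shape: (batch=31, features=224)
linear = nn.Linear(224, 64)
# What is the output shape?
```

Input: (31, 224) -> Output: (31, 64)

Answer: (31, 64)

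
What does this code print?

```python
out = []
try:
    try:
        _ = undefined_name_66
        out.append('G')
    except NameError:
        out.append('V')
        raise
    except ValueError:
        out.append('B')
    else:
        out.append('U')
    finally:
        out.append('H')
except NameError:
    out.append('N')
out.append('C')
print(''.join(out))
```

Execution trace: 'V' (inner except NameError) → 'H' (inner finally) → 'N' (outer except NameError) → 'C' (after the try/except). Output: VHNC

Answer: VHNC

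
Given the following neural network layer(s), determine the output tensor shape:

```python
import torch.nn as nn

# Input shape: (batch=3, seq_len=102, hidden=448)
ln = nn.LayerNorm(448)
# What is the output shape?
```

Input: (3, 102, 448) -> Output: (3, 102, 448)

Answer: (3, 102, 448)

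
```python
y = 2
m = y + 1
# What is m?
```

Trace:
`y = 2` → y = 2
`m = y + 1` → m = 3
So m = 3

Answer: 3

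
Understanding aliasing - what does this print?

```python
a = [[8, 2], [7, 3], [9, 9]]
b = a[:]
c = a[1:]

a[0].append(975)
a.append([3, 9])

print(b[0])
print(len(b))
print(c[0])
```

Key concept: slice with nested mutation.
Step by step:
`a = [[8, 2], [7, 3], [9, 9]]` → a = [[8, 2], [7, 3], [9, 9]]
`b = a[:]` → b = [[8, 2], [7, 3], [9, 9]]
`c = a[1:]` → c = [[7, 3], [9, 9]]
`a[0].append(975)` → a = [[8, 2, 975], [7, 3], [9, 9]]; b = [[8, 2, 975], [7, 3], [9, 9]]
`a.append([3, 9])` → a = [[8, 2, 975], [7, 3], [9, 9], [3, 9]]
`print(b[0])` → prints [8, 2, 975]
`print(len(b))` → prints 3
`print(c[0])` → prints [7, 3]

Answer:
[8, 2, 975]
3
[7, 3]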